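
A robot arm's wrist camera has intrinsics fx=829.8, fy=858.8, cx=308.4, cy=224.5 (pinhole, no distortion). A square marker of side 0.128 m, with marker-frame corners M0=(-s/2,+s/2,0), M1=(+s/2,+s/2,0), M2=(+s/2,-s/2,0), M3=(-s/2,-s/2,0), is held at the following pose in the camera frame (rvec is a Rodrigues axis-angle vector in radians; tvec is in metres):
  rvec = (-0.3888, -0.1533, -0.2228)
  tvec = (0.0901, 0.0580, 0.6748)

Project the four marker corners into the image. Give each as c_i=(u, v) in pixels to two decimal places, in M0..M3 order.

Intrinsics K: fx=829.8, fy=858.8, cx=308.4, cy=224.5
Marker side s = 0.128 m; corners in marker frame (Z=0):
  M0 = (-0.0640, +0.0640, 0)
  M1 = (+0.0640, +0.0640, 0)
  M2 = (+0.0640, -0.0640, 0)
  M3 = (-0.0640, -0.0640, 0)
rvec = (-0.3888, -0.1533, -0.2228), |rvec| = θ = 0.47361 rad = 27.136°
Rodrigues: sinθ=0.45610, 1−cosθ=0.11007; R = I + sinθ·[k]× + (1−cosθ)·[k]×²:
    [+0.96411 +0.24381 -0.10512]
    [-0.18532 +0.90146 +0.39119]
    [+0.19014 -0.35767 +0.91429]
t = (0.0901, 0.0580, 0.6748) m
M0: Pc = R·M0+t = (+0.04400, +0.12755, +0.63974); u = 829.8·(+0.04400)/0.63974 + 308.4 = 365.4733, v = 858.8·(+0.12755)/0.63974 + 224.5 = 395.7305
M1: Pc = R·M1+t = (+0.16741, +0.10383, +0.66408); u = 829.8·(+0.16741)/0.66408 + 308.4 = 517.5835, v = 858.8·(+0.10383)/0.66408 + 224.5 = 358.7794
M2: Pc = R·M2+t = (+0.13620, -0.01155, +0.70986); u = 829.8·(+0.13620)/0.70986 + 308.4 = 467.6116, v = 858.8·(-0.01155)/0.70986 + 224.5 = 210.5222
M3: Pc = R·M3+t = (+0.01279, +0.01217, +0.68552); u = 829.8·(+0.01279)/0.68552 + 308.4 = 323.8856, v = 858.8·(+0.01217)/0.68552 + 224.5 = 239.7421

c0=(365.47, 395.73) c1=(517.58, 358.78) c2=(467.61, 210.52) c3=(323.89, 239.74)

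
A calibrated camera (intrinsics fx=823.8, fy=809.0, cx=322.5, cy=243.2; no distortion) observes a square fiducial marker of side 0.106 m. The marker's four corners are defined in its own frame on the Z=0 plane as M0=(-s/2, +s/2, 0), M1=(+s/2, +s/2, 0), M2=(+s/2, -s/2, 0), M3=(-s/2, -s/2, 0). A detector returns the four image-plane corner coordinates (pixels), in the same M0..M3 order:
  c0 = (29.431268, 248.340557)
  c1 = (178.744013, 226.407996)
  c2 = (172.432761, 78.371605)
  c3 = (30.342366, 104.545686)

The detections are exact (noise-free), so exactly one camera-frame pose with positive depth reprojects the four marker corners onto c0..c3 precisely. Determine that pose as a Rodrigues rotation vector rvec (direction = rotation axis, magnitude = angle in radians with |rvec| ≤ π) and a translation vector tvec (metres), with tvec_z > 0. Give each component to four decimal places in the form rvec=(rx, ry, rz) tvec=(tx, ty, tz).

Intrinsics K: fx=823.8, fy=809.0, cx=322.5, cy=243.2
Marker side s = 0.106 m; corners in marker frame (Z=0):
  M0 = (-0.0530, +0.0530, 0)
  M1 = (+0.0530, +0.0530, 0)
  M2 = (+0.0530, -0.0530, 0)
  M3 = (-0.0530, -0.0530, 0)
Detected image corners:
  c0 = (29.431268, 248.340557) px
  c1 = (178.744013, 226.407996) px
  c2 = (172.432761, 78.371605) px
  c3 = (30.342366, 104.545686) px
Planar DLT: solve 8×8 A·h = b for H (H[2,2]=1):
  H  [+1337.72699 -22.53700 +101.35227]
  H  [-284.99339 +1300.37118 +162.85657]
  H  [-0.35025 -0.46115 +1.00000]
B = K⁻¹H; ‖b₁‖=1.812365, ‖b₂‖=1.812365; λ = 2/(‖b₁‖+‖b₂‖) = 0.551765, sign → tz>0 ⇒ λ=+0.551765
r₁ = λ·B[:,0] = (+0.97164,-0.13628,-0.19325); r₂ = λ·B[:,1] = (+0.08451,+0.96339,-0.25444)
r₃ = r₁×r₂ = (+0.22085,+0.23090,+0.94758); SVD([r₁ r₂ r₃]) → R = UVᵀ:
  R  [+0.97164 +0.08451 +0.22085]
  R  [-0.13628 +0.96339 +0.23090]
  R  [-0.19325 -0.25444 +0.94758]
t = (-0.14812, -0.05480, +0.55177) m
tr R = 2.882607; θ = arccos((tr R − 1)/2) = 0.344324 rad = 19.728°
axis k = ((R−Rᵀ)₃₂, (R−Rᵀ)₁₃, (R−Rᵀ)₂₁) / (2 sinθ) = (-0.718891, +0.613382, -0.327043)
rvec = θ·k = (-0.247532, +0.211202, -0.112609)

rvec=(-0.2475, 0.2112, -0.1126) tvec=(-0.1481, -0.0548, 0.5518)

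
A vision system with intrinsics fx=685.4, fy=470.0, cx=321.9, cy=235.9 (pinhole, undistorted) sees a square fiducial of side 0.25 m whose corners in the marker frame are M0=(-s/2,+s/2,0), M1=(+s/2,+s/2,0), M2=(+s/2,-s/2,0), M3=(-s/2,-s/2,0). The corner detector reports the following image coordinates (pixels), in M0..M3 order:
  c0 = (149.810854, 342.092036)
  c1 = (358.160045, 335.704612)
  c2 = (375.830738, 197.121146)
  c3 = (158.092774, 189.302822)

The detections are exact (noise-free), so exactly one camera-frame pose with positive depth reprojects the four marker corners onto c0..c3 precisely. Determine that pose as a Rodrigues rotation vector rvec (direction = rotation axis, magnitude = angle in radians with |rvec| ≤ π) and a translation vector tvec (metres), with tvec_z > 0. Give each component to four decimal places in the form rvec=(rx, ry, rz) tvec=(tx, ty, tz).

rvec=(0.1687, -0.3088, 0.0501) tvec=(-0.0648, 0.0536, 0.7879)

Intrinsics K: fx=685.4, fy=470.0, cx=321.9, cy=235.9
Marker side s = 0.25 m; corners in marker frame (Z=0):
  M0 = (-0.1250, +0.1250, 0)
  M1 = (+0.1250, +0.1250, 0)
  M2 = (+0.1250, -0.1250, 0)
  M3 = (-0.1250, -0.1250, 0)
Detected image corners:
  c0 = (149.810854, 342.092036) px
  c1 = (358.160045, 335.704612) px
  c2 = (375.830738, 197.121146) px
  c3 = (158.092774, 189.302822) px
Planar DLT: solve 8×8 A·h = b for H (H[2,2]=1):
  H  [+953.04334 -0.72997 +265.49177]
  H  [+105.66154 +634.56828 +267.89341]
  H  [+0.38905 +0.19998 +1.00000]
B = K⁻¹H; ‖b₁‖=1.269231, ‖b₂‖=1.269231; λ = 2/(‖b₁‖+‖b₂‖) = 0.787878, sign → tz>0 ⇒ λ=+0.787878
r₁ = λ·B[:,0] = (+0.95158,+0.02327,+0.30653); r₂ = λ·B[:,1] = (-0.07484,+0.98467,+0.15756)
r₃ = r₁×r₂ = (-0.29816,-0.17287,+0.93873); SVD([r₁ r₂ r₃]) → R = UVᵀ:
  R  [+0.95158 -0.07484 -0.29816]
  R  [+0.02327 +0.98467 -0.17287]
  R  [+0.30653 +0.15756 +0.93873]
t = (-0.06484, +0.05363, +0.78788) m
tr R = 2.874979; θ = arccos((tr R − 1)/2) = 0.355452 rad = 20.366°
axis k = ((R−Rᵀ)₃₂, (R−Rᵀ)₁₃, (R−Rᵀ)₂₁) / (2 sinθ) = (+0.474727, -0.868772, +0.140957)
rvec = θ·k = (+0.168743, -0.308806, +0.050103)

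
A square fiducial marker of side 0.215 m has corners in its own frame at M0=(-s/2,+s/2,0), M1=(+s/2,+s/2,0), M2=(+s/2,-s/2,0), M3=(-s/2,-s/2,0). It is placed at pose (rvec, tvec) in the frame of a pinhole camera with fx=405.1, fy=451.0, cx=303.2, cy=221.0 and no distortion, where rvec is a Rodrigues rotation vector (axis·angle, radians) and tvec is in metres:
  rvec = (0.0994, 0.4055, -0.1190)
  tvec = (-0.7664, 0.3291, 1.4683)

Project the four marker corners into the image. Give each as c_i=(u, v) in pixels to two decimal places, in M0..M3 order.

c0=(76.53, 353.30) c1=(118.40, 354.76) c2=(108.06, 288.64) c3=(66.35, 290.94)

Intrinsics K: fx=405.1, fy=451.0, cx=303.2, cy=221.0
Marker side s = 0.215 m; corners in marker frame (Z=0):
  M0 = (-0.1075, +0.1075, 0)
  M1 = (+0.1075, +0.1075, 0)
  M2 = (+0.1075, -0.1075, 0)
  M3 = (-0.1075, -0.1075, 0)
rvec = (0.0994, 0.4055, -0.1190), |rvec| = θ = 0.43413 rad = 24.874°
Rodrigues: sinθ=0.42062, 1−cosθ=0.09277; R = I + sinθ·[k]× + (1−cosθ)·[k]×²:
    [+0.91210 +0.13514 +0.38706]
    [-0.09546 +0.98817 -0.12006]
    [-0.39870 +0.07256 +0.91420]
t = (-0.7664, 0.3291, 1.4683) m
M0: Pc = R·M0+t = (-0.84992, +0.44559, +1.51896); u = 405.1·(-0.84992)/1.51896 + 303.2 = 76.5292, v = 451.0·(+0.44559)/1.51896 + 221.0 = 353.3016
M1: Pc = R·M1+t = (-0.65382, +0.42507, +1.43324); u = 405.1·(-0.65382)/1.43324 + 303.2 = 118.3994, v = 451.0·(+0.42507)/1.43324 + 221.0 = 354.7564
M2: Pc = R·M2+t = (-0.68288, +0.21261, +1.41764); u = 405.1·(-0.68288)/1.41764 + 303.2 = 108.0634, v = 451.0·(+0.21261)/1.41764 + 221.0 = 288.6387
M3: Pc = R·M3+t = (-0.87898, +0.23313, +1.50336); u = 405.1·(-0.87898)/1.50336 + 303.2 = 66.3481, v = 451.0·(+0.23313)/1.50336 + 221.0 = 290.9389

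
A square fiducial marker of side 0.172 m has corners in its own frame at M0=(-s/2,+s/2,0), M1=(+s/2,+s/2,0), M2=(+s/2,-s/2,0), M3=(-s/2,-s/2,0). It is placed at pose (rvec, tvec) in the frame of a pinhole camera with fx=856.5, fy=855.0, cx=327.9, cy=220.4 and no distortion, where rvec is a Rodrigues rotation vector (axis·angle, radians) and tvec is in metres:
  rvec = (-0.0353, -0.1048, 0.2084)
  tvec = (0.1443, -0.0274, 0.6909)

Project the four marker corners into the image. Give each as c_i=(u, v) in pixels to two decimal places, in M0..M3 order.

Intrinsics K: fx=856.5, fy=855.0, cx=327.9, cy=220.4
Marker side s = 0.172 m; corners in marker frame (Z=0):
  M0 = (-0.0860, +0.0860, 0)
  M1 = (+0.0860, +0.0860, 0)
  M2 = (+0.0860, -0.0860, 0)
  M3 = (-0.0860, -0.0860, 0)
rvec = (-0.0353, -0.1048, 0.2084), |rvec| = θ = 0.23592 rad = 13.517°
Rodrigues: sinθ=0.23374, 1−cosθ=0.02770; R = I + sinθ·[k]× + (1−cosθ)·[k]×²:
    [+0.97292 -0.20463 -0.10749]
    [+0.20831 +0.97777 +0.02410]
    [+0.10017 -0.04584 +0.99391]
t = (0.1443, -0.0274, 0.6909) m
M0: Pc = R·M0+t = (+0.04303, +0.03877, +0.67834); u = 856.5·(+0.04303)/0.67834 + 327.9 = 382.2321, v = 855.0·(+0.03877)/0.67834 + 220.4 = 269.2703
M1: Pc = R·M1+t = (+0.21037, +0.07460, +0.69557); u = 856.5·(+0.21037)/0.69557 + 327.9 = 586.9448, v = 855.0·(+0.07460)/0.69557 + 220.4 = 312.1020
M2: Pc = R·M2+t = (+0.24557, -0.09357, +0.70346); u = 856.5·(+0.24557)/0.70346 + 327.9 = 626.8950, v = 855.0·(-0.09357)/0.70346 + 220.4 = 106.6691
M3: Pc = R·M3+t = (+0.07823, -0.12940, +0.68623); u = 856.5·(+0.07823)/0.68623 + 327.9 = 425.5375, v = 855.0·(-0.12940)/0.68623 + 220.4 = 59.1717

c0=(382.23, 269.27) c1=(586.94, 312.10) c2=(626.89, 106.67) c3=(425.54, 59.17)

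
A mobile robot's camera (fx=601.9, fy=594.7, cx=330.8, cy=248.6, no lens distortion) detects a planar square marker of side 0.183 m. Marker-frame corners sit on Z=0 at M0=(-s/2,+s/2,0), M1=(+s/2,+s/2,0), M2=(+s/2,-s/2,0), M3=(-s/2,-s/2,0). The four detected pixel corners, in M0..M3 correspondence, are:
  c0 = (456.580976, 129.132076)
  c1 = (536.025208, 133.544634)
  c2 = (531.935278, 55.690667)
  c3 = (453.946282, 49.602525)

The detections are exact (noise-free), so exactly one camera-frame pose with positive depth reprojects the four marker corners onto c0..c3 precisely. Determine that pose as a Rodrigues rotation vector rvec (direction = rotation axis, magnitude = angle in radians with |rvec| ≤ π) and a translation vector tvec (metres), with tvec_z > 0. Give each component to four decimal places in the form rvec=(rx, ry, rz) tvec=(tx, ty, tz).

rvec=(-0.1405, -0.1647, 0.0094) tvec=(0.3598, -0.3480, 1.3185)

Intrinsics K: fx=601.9, fy=594.7, cx=330.8, cy=248.6
Marker side s = 0.183 m; corners in marker frame (Z=0):
  M0 = (-0.0915, +0.0915, 0)
  M1 = (+0.0915, +0.0915, 0)
  M2 = (+0.0915, -0.0915, 0)
  M3 = (-0.0915, -0.0915, 0)
Detected image corners:
  c0 = (456.580976, 129.132076) px
  c1 = (536.025208, 133.544634) px
  c2 = (531.935278, 55.690667) px
  c3 = (453.946282, 49.602525) px
Planar DLT: solve 8×8 A·h = b for H (H[2,2]=1):
  H  [+491.16649 -34.15761 +495.05015]
  H  [+40.09118 +420.17957 +91.63945]
  H  [+0.12345 -0.10629 +1.00000]
B = K⁻¹H; ‖b₁‖=0.758462, ‖b₂‖=0.758462; λ = 2/(‖b₁‖+‖b₂‖) = 1.318458, sign → tz>0 ⇒ λ=+1.318458
r₁ = λ·B[:,0] = (+0.98645,+0.02084,+0.16276); r₂ = λ·B[:,1] = (+0.00220,+0.99013,-0.14015)
r₃ = r₁×r₂ = (-0.16407,+0.13860,+0.97666); SVD([r₁ r₂ r₃]) → R = UVᵀ:
  R  [+0.98645 +0.00220 -0.16407]
  R  [+0.02084 +0.99013 +0.13860]
  R  [+0.16276 -0.14015 +0.97666]
t = (+0.35979, -0.34798, +1.31846) m
tr R = 2.953236; θ = arccos((tr R − 1)/2) = 0.216674 rad = 12.414°
axis k = ((R−Rᵀ)₃₂, (R−Rᵀ)₁₃, (R−Rᵀ)₂₁) / (2 sinθ) = (-0.648308, -0.760143, +0.043361)
rvec = θ·k = (-0.140471, -0.164703, +0.009395)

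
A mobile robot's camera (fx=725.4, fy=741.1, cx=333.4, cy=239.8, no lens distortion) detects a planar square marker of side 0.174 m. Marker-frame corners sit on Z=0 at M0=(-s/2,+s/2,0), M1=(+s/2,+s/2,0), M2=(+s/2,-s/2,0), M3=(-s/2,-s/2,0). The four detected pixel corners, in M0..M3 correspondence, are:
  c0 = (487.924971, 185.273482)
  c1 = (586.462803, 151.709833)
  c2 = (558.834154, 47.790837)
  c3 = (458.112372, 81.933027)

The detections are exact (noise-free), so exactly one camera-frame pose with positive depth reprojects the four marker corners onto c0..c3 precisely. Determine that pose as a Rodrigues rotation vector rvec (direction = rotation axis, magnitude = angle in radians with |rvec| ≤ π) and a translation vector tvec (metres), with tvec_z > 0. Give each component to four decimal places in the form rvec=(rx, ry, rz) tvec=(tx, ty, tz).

Intrinsics K: fx=725.4, fy=741.1, cx=333.4, cy=239.8
Marker side s = 0.174 m; corners in marker frame (Z=0):
  M0 = (-0.0870, +0.0870, 0)
  M1 = (+0.0870, +0.0870, 0)
  M2 = (+0.0870, -0.0870, 0)
  M3 = (-0.0870, -0.0870, 0)
Detected image corners:
  c0 = (487.924971, 185.273482) px
  c1 = (586.462803, 151.709833) px
  c2 = (558.834154, 47.790837) px
  c3 = (458.112372, 81.933027) px
Planar DLT: solve 8×8 A·h = b for H (H[2,2]=1):
  H  [+576.85134 +229.67420 +523.02391]
  H  [-193.57201 +609.99457 +117.22172]
  H  [+0.00829 +0.12359 +1.00000]
B = K⁻¹H; ‖b₁‖=0.834283, ‖b₂‖=0.834283; λ = 2/(‖b₁‖+‖b₂‖) = 1.198634, sign → tz>0 ⇒ λ=+1.198634
r₁ = λ·B[:,0] = (+0.94861,-0.31629,+0.00994); r₂ = λ·B[:,1] = (+0.31142,+0.93865,+0.14814)
r₃ = r₁×r₂ = (-0.05618,-0.13743,+0.98892); SVD([r₁ r₂ r₃]) → R = UVᵀ:
  R  [+0.94861 +0.31142 -0.05618]
  R  [-0.31629 +0.93865 -0.13743]
  R  [+0.00994 +0.14814 +0.98892]
t = (+0.31333, -0.19825, +1.19863) m
tr R = 2.876180; θ = arccos((tr R − 1)/2) = 0.353722 rad = 20.267°
axis k = ((R−Rᵀ)₃₂, (R−Rᵀ)₁₃, (R−Rᵀ)₂₁) / (2 sinθ) = (+0.412213, -0.095437, -0.906075)
rvec = θ·k = (+0.145809, -0.033758, -0.320499)

rvec=(0.1458, -0.0338, -0.3205) tvec=(0.3133, -0.1983, 1.1986)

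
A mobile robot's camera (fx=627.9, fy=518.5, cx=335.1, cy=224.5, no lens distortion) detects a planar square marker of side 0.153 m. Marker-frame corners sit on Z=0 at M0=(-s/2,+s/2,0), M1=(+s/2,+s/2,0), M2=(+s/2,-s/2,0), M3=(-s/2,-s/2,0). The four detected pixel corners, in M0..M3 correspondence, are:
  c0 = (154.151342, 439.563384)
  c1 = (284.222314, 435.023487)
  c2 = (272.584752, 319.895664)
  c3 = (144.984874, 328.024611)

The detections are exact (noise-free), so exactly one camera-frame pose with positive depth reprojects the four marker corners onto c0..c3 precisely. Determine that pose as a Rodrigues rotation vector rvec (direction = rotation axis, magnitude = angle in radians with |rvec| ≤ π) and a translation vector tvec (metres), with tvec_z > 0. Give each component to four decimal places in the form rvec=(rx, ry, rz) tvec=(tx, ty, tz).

rvec=(-0.0698, 0.1559, -0.0978) tvec=(-0.1384, 0.2136, 0.7113)

Intrinsics K: fx=627.9, fy=518.5, cx=335.1, cy=224.5
Marker side s = 0.153 m; corners in marker frame (Z=0):
  M0 = (-0.0765, +0.0765, 0)
  M1 = (+0.0765, +0.0765, 0)
  M2 = (+0.0765, -0.0765, 0)
  M3 = (-0.0765, -0.0765, 0)
Detected image corners:
  c0 = (154.151342, 439.563384) px
  c1 = (284.222314, 435.023487) px
  c2 = (272.584752, 319.895664) px
  c3 = (144.984874, 328.024611) px
Planar DLT: solve 8×8 A·h = b for H (H[2,2]=1):
  H  [+796.41015 +44.71039 +212.89300]
  H  [-122.58205 +699.38019 +380.20952]
  H  [-0.21303 -0.10816 +1.00000]
B = K⁻¹H; ‖b₁‖=1.405794, ‖b₂‖=1.405794; λ = 2/(‖b₁‖+‖b₂‖) = 0.711342, sign → tz>0 ⇒ λ=+0.711342
r₁ = λ·B[:,0] = (+0.98312,-0.10256,-0.15153); r₂ = λ·B[:,1] = (+0.09171,+0.99281,-0.07694)
r₃ = r₁×r₂ = (+0.15834,+0.06174,+0.98545); SVD([r₁ r₂ r₃]) → R = UVᵀ:
  R  [+0.98312 +0.09171 +0.15834]
  R  [-0.10256 +0.99281 +0.06174]
  R  [-0.15153 -0.07694 +0.98545]
t = (-0.13845, +0.21362, +0.71134) m
tr R = 2.961378; θ = arccos((tr R − 1)/2) = 0.196842 rad = 11.278°
axis k = ((R−Rᵀ)₃₂, (R−Rᵀ)₁₃, (R−Rᵀ)₂₁) / (2 sinθ) = (-0.354555, +0.792211, -0.496681)
rvec = θ·k = (-0.069791, +0.155940, -0.097768)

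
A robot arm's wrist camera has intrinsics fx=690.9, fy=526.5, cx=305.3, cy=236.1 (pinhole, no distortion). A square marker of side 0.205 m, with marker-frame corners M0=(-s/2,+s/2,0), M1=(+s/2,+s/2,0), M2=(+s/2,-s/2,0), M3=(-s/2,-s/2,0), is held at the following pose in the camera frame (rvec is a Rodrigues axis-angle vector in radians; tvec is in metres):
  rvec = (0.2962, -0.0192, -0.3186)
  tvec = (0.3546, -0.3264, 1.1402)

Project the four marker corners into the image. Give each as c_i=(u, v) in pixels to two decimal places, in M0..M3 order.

c0=(475.31, 145.63) c1=(591.42, 116.38) c2=(567.66, 21.59) c3=(445.48, 52.88)

Intrinsics K: fx=690.9, fy=526.5, cx=305.3, cy=236.1
Marker side s = 0.205 m; corners in marker frame (Z=0):
  M0 = (-0.1025, +0.1025, 0)
  M1 = (+0.1025, +0.1025, 0)
  M2 = (+0.1025, -0.1025, 0)
  M3 = (-0.1025, -0.1025, 0)
rvec = (0.2962, -0.0192, -0.3186), |rvec| = θ = 0.43544 rad = 24.949°
Rodrigues: sinθ=0.42181, 1−cosθ=0.09332; R = I + sinθ·[k]× + (1−cosθ)·[k]×²:
    [+0.94986 +0.30583 -0.06504]
    [-0.31143 +0.90687 -0.28392]
    [-0.02784 +0.28994 +0.95664]
t = (0.3546, -0.3264, 1.1402) m
M0: Pc = R·M0+t = (+0.28859, -0.20153, +1.17277); u = 690.9·(+0.28859)/1.17277 + 305.3 = 475.3111, v = 526.5·(-0.20153)/1.17277 + 236.1 = 145.6281
M1: Pc = R·M1+t = (+0.48331, -0.26537, +1.16706); u = 690.9·(+0.48331)/1.16706 + 305.3 = 591.4176, v = 526.5·(-0.26537)/1.16706 + 236.1 = 116.3843
M2: Pc = R·M2+t = (+0.42061, -0.45127, +1.10763); u = 690.9·(+0.42061)/1.10763 + 305.3 = 567.6644, v = 526.5·(-0.45127)/1.10763 + 236.1 = 21.5908
M3: Pc = R·M3+t = (+0.22589, -0.38743, +1.11334); u = 690.9·(+0.22589)/1.11334 + 305.3 = 445.4811, v = 526.5·(-0.38743)/1.11334 + 236.1 = 52.8818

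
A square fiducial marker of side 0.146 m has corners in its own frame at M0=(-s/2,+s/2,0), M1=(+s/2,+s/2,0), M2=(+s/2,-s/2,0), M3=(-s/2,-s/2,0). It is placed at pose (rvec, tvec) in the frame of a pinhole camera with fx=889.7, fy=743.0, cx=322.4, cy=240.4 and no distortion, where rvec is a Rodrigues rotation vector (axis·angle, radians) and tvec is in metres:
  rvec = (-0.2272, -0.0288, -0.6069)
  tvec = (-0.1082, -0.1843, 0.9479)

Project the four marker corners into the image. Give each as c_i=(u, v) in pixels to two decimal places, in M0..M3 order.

Intrinsics K: fx=889.7, fy=743.0, cx=322.4, cy=240.4
Marker side s = 0.146 m; corners in marker frame (Z=0):
  M0 = (-0.0730, +0.0730, 0)
  M1 = (+0.0730, +0.0730, 0)
  M2 = (+0.0730, -0.0730, 0)
  M3 = (-0.0730, -0.0730, 0)
rvec = (-0.2272, -0.0288, -0.6069), |rvec| = θ = 0.64867 rad = 37.166°
Rodrigues: sinθ=0.60413, 1−cosθ=0.20311; R = I + sinθ·[k]× + (1−cosθ)·[k]×²:
    [+0.82180 +0.56838 +0.03974]
    [-0.56207 +0.79729 +0.22004]
    [+0.09338 -0.20316 +0.97468]
t = (-0.1082, -0.1843, 0.9479) m
M0: Pc = R·M0+t = (-0.12670, -0.08507, +0.92625); u = 889.7·(-0.12670)/0.92625 + 322.4 = 200.7002, v = 743.0·(-0.08507)/0.92625 + 240.4 = 172.1627
M1: Pc = R·M1+t = (-0.00672, -0.16713, +0.93989); u = 889.7·(-0.00672)/0.93989 + 322.4 = 316.0423, v = 743.0·(-0.16713)/0.93989 + 240.4 = 108.2810
M2: Pc = R·M2+t = (-0.08970, -0.28353, +0.96955); u = 889.7·(-0.08970)/0.96955 + 322.4 = 240.0870, v = 743.0·(-0.28353)/0.96955 + 240.4 = 23.1184
M3: Pc = R·M3+t = (-0.20968, -0.20147, +0.95591); u = 889.7·(-0.20968)/0.95591 + 322.4 = 127.2406, v = 743.0·(-0.20147)/0.95591 + 240.4 = 83.8033

c0=(200.70, 172.16) c1=(316.04, 108.28) c2=(240.09, 23.12) c3=(127.24, 83.80)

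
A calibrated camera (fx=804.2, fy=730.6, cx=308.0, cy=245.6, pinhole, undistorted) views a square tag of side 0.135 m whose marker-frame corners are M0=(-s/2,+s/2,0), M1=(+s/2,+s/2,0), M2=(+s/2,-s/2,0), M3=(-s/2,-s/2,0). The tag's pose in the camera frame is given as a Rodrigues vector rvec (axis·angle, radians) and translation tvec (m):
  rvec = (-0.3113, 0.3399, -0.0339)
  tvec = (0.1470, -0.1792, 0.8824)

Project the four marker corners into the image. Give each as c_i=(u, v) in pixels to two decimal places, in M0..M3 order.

c0=(382.70, 155.27) c1=(508.42, 140.64) c2=(501.40, 39.03) c3=(381.62, 57.80)

Intrinsics K: fx=804.2, fy=730.6, cx=308.0, cy=245.6
Marker side s = 0.135 m; corners in marker frame (Z=0):
  M0 = (-0.0675, +0.0675, 0)
  M1 = (+0.0675, +0.0675, 0)
  M2 = (+0.0675, -0.0675, 0)
  M3 = (-0.0675, -0.0675, 0)
rvec = (-0.3113, 0.3399, -0.0339), |rvec| = θ = 0.46216 rad = 26.480°
Rodrigues: sinθ=0.44588, 1−cosθ=0.10491; R = I + sinθ·[k]× + (1−cosθ)·[k]×²:
    [+0.94269 -0.01926 +0.33311]
    [-0.08468 +0.95184 +0.29468]
    [-0.32275 -0.30600 +0.89566]
t = (0.1470, -0.1792, 0.8824) m
M0: Pc = R·M0+t = (+0.08207, -0.10924, +0.88353); u = 804.2·(+0.08207)/0.88353 + 308.0 = 382.6993, v = 730.6·(-0.10924)/0.88353 + 245.6 = 155.2723
M1: Pc = R·M1+t = (+0.20933, -0.12067, +0.83996); u = 804.2·(+0.20933)/0.83996 + 308.0 = 508.4193, v = 730.6·(-0.12067)/0.83996 + 245.6 = 140.6438
M2: Pc = R·M2+t = (+0.21193, -0.24916, +0.88127); u = 804.2·(+0.21193)/0.88127 + 308.0 = 501.3979, v = 730.6·(-0.24916)/0.88127 + 245.6 = 39.0346
M3: Pc = R·M3+t = (+0.08467, -0.23773, +0.92484); u = 804.2·(+0.08467)/0.92484 + 308.0 = 381.6242, v = 730.6·(-0.23773)/0.92484 + 245.6 = 57.7967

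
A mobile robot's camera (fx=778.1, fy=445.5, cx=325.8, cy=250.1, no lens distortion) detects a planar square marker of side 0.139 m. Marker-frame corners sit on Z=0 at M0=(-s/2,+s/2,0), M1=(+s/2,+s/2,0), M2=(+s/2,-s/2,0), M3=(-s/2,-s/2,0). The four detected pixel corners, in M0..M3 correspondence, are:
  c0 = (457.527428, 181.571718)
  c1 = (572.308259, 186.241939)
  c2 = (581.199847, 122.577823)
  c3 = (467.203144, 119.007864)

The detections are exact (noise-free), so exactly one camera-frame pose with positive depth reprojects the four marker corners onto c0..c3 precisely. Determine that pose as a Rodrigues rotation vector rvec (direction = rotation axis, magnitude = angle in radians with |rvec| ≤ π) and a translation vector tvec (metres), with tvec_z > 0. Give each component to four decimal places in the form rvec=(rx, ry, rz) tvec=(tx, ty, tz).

Intrinsics K: fx=778.1, fy=445.5, cx=325.8, cy=250.1
Marker side s = 0.139 m; corners in marker frame (Z=0):
  M0 = (-0.0695, +0.0695, 0)
  M1 = (+0.0695, +0.0695, 0)
  M2 = (+0.0695, -0.0695, 0)
  M3 = (-0.0695, -0.0695, 0)
Detected image corners:
  c0 = (457.527428, 181.571718) px
  c1 = (572.308259, 186.241939) px
  c2 = (581.199847, 122.577823) px
  c3 = (467.203144, 119.007864) px
Planar DLT: solve 8×8 A·h = b for H (H[2,2]=1):
  H  [+759.77490 -97.56087 +519.09559]
  H  [+11.10601 +445.00776 +152.20264]
  H  [-0.12155 -0.05918 +1.00000]
B = K⁻¹H; ‖b₁‖=1.038698, ‖b₂‖=1.038698; λ = 2/(‖b₁‖+‖b₂‖) = 0.962744, sign → tz>0 ⇒ λ=+0.962744
r₁ = λ·B[:,0] = (+0.98907,+0.08970,-0.11702); r₂ = λ·B[:,1] = (-0.09686,+0.99367,-0.05698)
r₃ = r₁×r₂ = (+0.11117,+0.06769,+0.99149); SVD([r₁ r₂ r₃]) → R = UVᵀ:
  R  [+0.98907 -0.09686 +0.11117]
  R  [+0.08970 +0.99367 +0.06769]
  R  [-0.11702 -0.05698 +0.99149]
t = (+0.23916, -0.21156, +0.96274) m
tr R = 2.974230; θ = arccos((tr R − 1)/2) = 0.160704 rad = 9.208°
axis k = ((R−Rᵀ)₃₂, (R−Rᵀ)₁₃, (R−Rᵀ)₂₁) / (2 sinθ) = (-0.389543, +0.713058, +0.582928)
rvec = θ·k = (-0.062601, +0.114592, +0.093679)

rvec=(-0.0626, 0.1146, 0.0937) tvec=(0.2392, -0.2116, 0.9627)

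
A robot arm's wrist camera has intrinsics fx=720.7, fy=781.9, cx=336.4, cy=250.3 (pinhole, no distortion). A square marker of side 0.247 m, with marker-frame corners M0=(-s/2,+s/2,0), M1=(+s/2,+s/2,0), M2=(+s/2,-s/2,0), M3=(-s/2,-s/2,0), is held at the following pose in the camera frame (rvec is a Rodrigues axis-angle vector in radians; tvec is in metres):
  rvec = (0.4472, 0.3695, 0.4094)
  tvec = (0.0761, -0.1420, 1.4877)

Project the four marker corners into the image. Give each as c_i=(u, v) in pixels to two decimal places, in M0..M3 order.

c0=(306.25, 202.52) c1=(405.30, 258.52) c2=(448.99, 145.33) c3=(339.98, 89.57)

Intrinsics K: fx=720.7, fy=781.9, cx=336.4, cy=250.3
Marker side s = 0.247 m; corners in marker frame (Z=0):
  M0 = (-0.1235, +0.1235, 0)
  M1 = (+0.1235, +0.1235, 0)
  M2 = (+0.1235, -0.1235, 0)
  M3 = (-0.1235, -0.1235, 0)
rvec = (0.4472, 0.3695, 0.4094), |rvec| = θ = 0.71002 rad = 40.681°
Rodrigues: sinθ=0.65185, 1−cosθ=0.24165; R = I + sinθ·[k]× + (1−cosθ)·[k]×²:
    [+0.85421 -0.29665 +0.42699]
    [+0.45507 +0.82379 -0.33805]
    [-0.25147 +0.48307 +0.83869]
t = (0.0761, -0.1420, 1.4877) m
M0: Pc = R·M0+t = (-0.06603, -0.09646, +1.57842); u = 720.7·(-0.06603)/1.57842 + 336.4 = 306.2501, v = 781.9·(-0.09646)/1.57842 + 250.3 = 202.5156
M1: Pc = R·M1+t = (+0.14496, +0.01594, +1.51630); u = 720.7·(+0.14496)/1.51630 + 336.4 = 405.2990, v = 781.9·(+0.01594)/1.51630 + 250.3 = 258.5193
M2: Pc = R·M2+t = (+0.21823, -0.18754, +1.39698); u = 720.7·(+0.21823)/1.39698 + 336.4 = 448.9851, v = 781.9·(-0.18754)/1.39698 + 250.3 = 145.3339
M3: Pc = R·M3+t = (+0.00724, -0.29994, +1.45910); u = 720.7·(+0.00724)/1.45910 + 336.4 = 339.9767, v = 781.9·(-0.29994)/1.45910 + 250.3 = 89.5687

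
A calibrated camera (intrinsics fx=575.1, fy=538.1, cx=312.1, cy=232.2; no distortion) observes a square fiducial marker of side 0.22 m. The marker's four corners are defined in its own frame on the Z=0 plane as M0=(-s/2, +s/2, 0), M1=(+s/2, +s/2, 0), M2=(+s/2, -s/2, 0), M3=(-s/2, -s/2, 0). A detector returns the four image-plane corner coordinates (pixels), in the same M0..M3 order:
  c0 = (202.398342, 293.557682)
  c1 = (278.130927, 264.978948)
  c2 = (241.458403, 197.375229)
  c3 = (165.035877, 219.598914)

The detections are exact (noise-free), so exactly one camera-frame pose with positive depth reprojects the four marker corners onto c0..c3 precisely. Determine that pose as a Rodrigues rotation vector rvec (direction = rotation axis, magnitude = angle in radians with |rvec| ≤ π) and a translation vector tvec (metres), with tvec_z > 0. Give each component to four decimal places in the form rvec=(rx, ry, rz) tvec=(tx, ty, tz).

Intrinsics K: fx=575.1, fy=538.1, cx=312.1, cy=232.2
Marker side s = 0.22 m; corners in marker frame (Z=0):
  M0 = (-0.1100, +0.1100, 0)
  M1 = (+0.1100, +0.1100, 0)
  M2 = (+0.1100, -0.1100, 0)
  M3 = (-0.1100, -0.1100, 0)
Detected image corners:
  c0 = (202.398342, 293.557682) px
  c1 = (278.130927, 264.978948) px
  c2 = (241.458403, 197.375229) px
  c3 = (165.035877, 219.598914) px
Planar DLT: solve 8×8 A·h = b for H (H[2,2]=1):
  H  [+425.67023 +138.49230 +222.98963]
  H  [-27.44251 +288.49049 +242.85319]
  H  [+0.36004 -0.13396 +1.00000]
B = K⁻¹H; ‖b₁‖=0.684833, ‖b₂‖=0.684833; λ = 2/(‖b₁‖+‖b₂‖) = 1.460210, sign → tz>0 ⇒ λ=+1.460210
r₁ = λ·B[:,0] = (+0.79549,-0.30133,+0.52573); r₂ = λ·B[:,1] = (+0.45780,+0.86727,-0.19561)
r₃ = r₁×r₂ = (-0.39700,+0.39629,+0.82786); SVD([r₁ r₂ r₃]) → R = UVᵀ:
  R  [+0.79549 +0.45780 -0.39700]
  R  [-0.30133 +0.86727 +0.39629]
  R  [+0.52573 -0.19561 +0.82786]
t = (-0.22626, +0.02891, +1.46021) m
tr R = 2.490620; θ = arccos((tr R − 1)/2) = 0.729797 rad = 41.814°
axis k = ((R−Rᵀ)₃₂, (R−Rᵀ)₁₃, (R−Rᵀ)₂₁) / (2 sinθ) = (-0.443890, -0.691996, -0.569301)
rvec = θ·k = (-0.323949, -0.505016, -0.415474)

rvec=(-0.3239, -0.5050, -0.4155) tvec=(-0.2263, 0.0289, 1.4602)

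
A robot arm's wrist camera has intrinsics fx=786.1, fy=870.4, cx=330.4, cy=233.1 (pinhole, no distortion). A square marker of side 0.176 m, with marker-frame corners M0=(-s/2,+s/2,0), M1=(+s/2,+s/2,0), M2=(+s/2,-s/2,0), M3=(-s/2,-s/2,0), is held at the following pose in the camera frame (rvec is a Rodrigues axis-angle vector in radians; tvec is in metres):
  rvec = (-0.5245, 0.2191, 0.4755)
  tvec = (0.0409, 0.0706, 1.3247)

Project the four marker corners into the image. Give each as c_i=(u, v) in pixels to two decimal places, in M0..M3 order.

c0=(283.46, 302.10) c1=(376.88, 351.20) c2=(424.86, 257.20) c3=(334.56, 214.55)

Intrinsics K: fx=786.1, fy=870.4, cx=330.4, cy=233.1
Marker side s = 0.176 m; corners in marker frame (Z=0):
  M0 = (-0.0880, +0.0880, 0)
  M1 = (+0.0880, +0.0880, 0)
  M2 = (+0.0880, -0.0880, 0)
  M3 = (-0.0880, -0.0880, 0)
rvec = (-0.5245, 0.2191, 0.4755), |rvec| = θ = 0.74108 rad = 42.461°
Rodrigues: sinθ=0.67509, 1−cosθ=0.26226; R = I + sinθ·[k]× + (1−cosθ)·[k]×²:
    [+0.86911 -0.48803 +0.08049]
    [+0.37828 +0.76066 +0.52754]
    [-0.31868 -0.42804 +0.84571]
t = (0.0409, 0.0706, 1.3247) m
M0: Pc = R·M0+t = (-0.07853, +0.10425, +1.31508); u = 786.1·(-0.07853)/1.31508 + 330.4 = 283.4590, v = 870.4·(+0.10425)/1.31508 + 233.1 = 302.0990
M1: Pc = R·M1+t = (+0.07443, +0.17083, +1.25899); u = 786.1·(+0.07443)/1.25899 + 330.4 = 376.8762, v = 870.4·(+0.17083)/1.25899 + 233.1 = 351.2008
M2: Pc = R·M2+t = (+0.16033, +0.03695, +1.33432); u = 786.1·(+0.16033)/1.33432 + 330.4 = 424.8553, v = 870.4·(+0.03695)/1.33432 + 233.1 = 257.2033
M3: Pc = R·M3+t = (+0.00737, -0.02963, +1.39041); u = 786.1·(+0.00737)/1.39041 + 330.4 = 334.5642, v = 870.4·(-0.02963)/1.39041 + 233.1 = 214.5537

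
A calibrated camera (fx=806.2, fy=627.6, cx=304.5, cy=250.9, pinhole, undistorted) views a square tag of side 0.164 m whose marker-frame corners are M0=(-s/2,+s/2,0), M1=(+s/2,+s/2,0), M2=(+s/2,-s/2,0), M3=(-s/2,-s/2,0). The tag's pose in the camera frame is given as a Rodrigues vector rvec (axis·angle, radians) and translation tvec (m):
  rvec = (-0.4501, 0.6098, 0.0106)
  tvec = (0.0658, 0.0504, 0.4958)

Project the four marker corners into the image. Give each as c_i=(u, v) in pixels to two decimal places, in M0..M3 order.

c0=(283.59, 416.92) c1=(539.87, 423.27) c2=(545.92, 207.26) c3=(318.32, 235.89)

Intrinsics K: fx=806.2, fy=627.6, cx=304.5, cy=250.9
Marker side s = 0.164 m; corners in marker frame (Z=0):
  M0 = (-0.0820, +0.0820, 0)
  M1 = (+0.0820, +0.0820, 0)
  M2 = (+0.0820, -0.0820, 0)
  M3 = (-0.0820, -0.0820, 0)
rvec = (-0.4501, 0.6098, 0.0106), |rvec| = θ = 0.75800 rad = 43.430°
Rodrigues: sinθ=0.68747, 1−cosθ=0.27379; R = I + sinθ·[k]× + (1−cosθ)·[k]×²:
    [+0.82275 -0.14040 +0.55079]
    [-0.12118 +0.90341 +0.41130]
    [-0.55533 -0.40514 +0.72627]
t = (0.0658, 0.0504, 0.4958) m
M0: Pc = R·M0+t = (-0.01318, +0.13442, +0.50812); u = 806.2·(-0.01318)/0.50812 + 304.5 = 283.5901, v = 627.6·(+0.13442)/0.50812 + 250.9 = 416.9241
M1: Pc = R·M1+t = (+0.12175, +0.11454, +0.41704); u = 806.2·(+0.12175)/0.41704 + 304.5 = 539.8652, v = 627.6·(+0.11454)/0.41704 + 250.9 = 423.2746
M2: Pc = R·M2+t = (+0.14478, -0.03362, +0.48348); u = 806.2·(+0.14478)/0.48348 + 304.5 = 545.9156, v = 627.6·(-0.03362)/0.48348 + 250.9 = 207.2638
M3: Pc = R·M3+t = (+0.00985, -0.01374, +0.57456); u = 806.2·(+0.00985)/0.57456 + 304.5 = 318.3175, v = 627.6·(-0.01374)/0.57456 + 250.9 = 235.8881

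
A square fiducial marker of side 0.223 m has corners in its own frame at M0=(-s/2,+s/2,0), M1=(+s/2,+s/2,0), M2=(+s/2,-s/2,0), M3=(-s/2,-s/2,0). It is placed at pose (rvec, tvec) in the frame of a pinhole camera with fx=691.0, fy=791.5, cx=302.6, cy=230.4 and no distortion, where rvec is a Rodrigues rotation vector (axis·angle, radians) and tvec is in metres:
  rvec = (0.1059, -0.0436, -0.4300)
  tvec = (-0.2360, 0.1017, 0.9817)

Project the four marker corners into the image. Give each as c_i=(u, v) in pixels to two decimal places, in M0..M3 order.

c0=(99.79, 429.15) c1=(241.14, 354.18) c2=(173.95, 193.18) c3=(28.66, 269.35)

Intrinsics K: fx=691.0, fy=791.5, cx=302.6, cy=230.4
Marker side s = 0.223 m; corners in marker frame (Z=0):
  M0 = (-0.1115, +0.1115, 0)
  M1 = (+0.1115, +0.1115, 0)
  M2 = (+0.1115, -0.1115, 0)
  M3 = (-0.1115, -0.1115, 0)
rvec = (0.1059, -0.0436, -0.4300), |rvec| = θ = 0.44499 rad = 25.496°
Rodrigues: sinθ=0.43045, 1−cosθ=0.09738; R = I + sinθ·[k]× + (1−cosθ)·[k]×²:
    [+0.90813 +0.41368 -0.06457]
    [-0.41822 +0.90355 -0.09322]
    [+0.01978 +0.11166 +0.99355]
t = (-0.2360, 0.1017, 0.9817) m
M0: Pc = R·M0+t = (-0.29113, +0.24908, +0.99194); u = 691.0·(-0.29113)/0.99194 + 302.6 = 99.7945, v = 791.5·(+0.24908)/0.99194 + 230.4 = 429.1457
M1: Pc = R·M1+t = (-0.08862, +0.15581, +0.99636); u = 691.0·(-0.08862)/0.99636 + 302.6 = 241.1407, v = 791.5·(+0.15581)/0.99636 + 230.4 = 354.1782
M2: Pc = R·M2+t = (-0.18087, -0.04568, +0.97146); u = 691.0·(-0.18087)/0.97146 + 302.6 = 173.9475, v = 791.5·(-0.04568)/0.97146 + 230.4 = 193.1841
M3: Pc = R·M3+t = (-0.38338, +0.04759, +0.96704); u = 691.0·(-0.38338)/0.96704 + 302.6 = 28.6553, v = 791.5·(+0.04759)/0.96704 + 230.4 = 269.3476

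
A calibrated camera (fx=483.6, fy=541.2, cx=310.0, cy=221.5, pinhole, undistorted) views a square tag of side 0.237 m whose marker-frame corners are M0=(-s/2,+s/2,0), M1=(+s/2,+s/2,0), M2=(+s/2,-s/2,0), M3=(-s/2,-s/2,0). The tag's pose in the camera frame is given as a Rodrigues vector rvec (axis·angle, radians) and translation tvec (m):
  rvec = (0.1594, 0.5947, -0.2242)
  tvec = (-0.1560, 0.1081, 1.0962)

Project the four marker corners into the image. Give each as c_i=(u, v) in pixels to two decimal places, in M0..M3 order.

Intrinsics K: fx=483.6, fy=541.2, cx=310.0, cy=221.5
Marker side s = 0.237 m; corners in marker frame (Z=0):
  M0 = (-0.1185, +0.1185, 0)
  M1 = (+0.1185, +0.1185, 0)
  M2 = (+0.1185, -0.1185, 0)
  M3 = (-0.1185, -0.1185, 0)
rvec = (0.1594, 0.5947, -0.2242), |rvec| = θ = 0.65524 rad = 37.543°
Rodrigues: sinθ=0.60935, 1−cosθ=0.20710; R = I + sinθ·[k]× + (1−cosθ)·[k]×²:
    [+0.80516 +0.25422 +0.53581]
    [-0.16277 +0.96350 -0.21255]
    [-0.57029 +0.08392 +0.81715]
t = (-0.1560, 0.1081, 1.0962) m
M0: Pc = R·M0+t = (-0.22129, +0.24156, +1.17372); u = 483.6·(-0.22129)/1.17372 + 310.0 = 218.8255, v = 541.2·(+0.24156)/1.17372 + 221.5 = 332.8838
M1: Pc = R·M1+t = (-0.03046, +0.20299, +1.03857); u = 483.6·(-0.03046)/1.03857 + 310.0 = 295.8149, v = 541.2·(+0.20299)/1.03857 + 221.5 = 327.2767
M2: Pc = R·M2+t = (-0.09071, -0.02536, +1.01868); u = 483.6·(-0.09071)/1.01868 + 310.0 = 266.9348, v = 541.2·(-0.02536)/1.01868 + 221.5 = 208.0252
M3: Pc = R·M3+t = (-0.28154, +0.01321, +1.15383); u = 483.6·(-0.28154)/1.15383 + 310.0 = 192.0012, v = 541.2·(+0.01321)/1.15383 + 221.5 = 227.6980

c0=(218.83, 332.88) c1=(295.81, 327.28) c2=(266.93, 208.03) c3=(192.00, 227.70)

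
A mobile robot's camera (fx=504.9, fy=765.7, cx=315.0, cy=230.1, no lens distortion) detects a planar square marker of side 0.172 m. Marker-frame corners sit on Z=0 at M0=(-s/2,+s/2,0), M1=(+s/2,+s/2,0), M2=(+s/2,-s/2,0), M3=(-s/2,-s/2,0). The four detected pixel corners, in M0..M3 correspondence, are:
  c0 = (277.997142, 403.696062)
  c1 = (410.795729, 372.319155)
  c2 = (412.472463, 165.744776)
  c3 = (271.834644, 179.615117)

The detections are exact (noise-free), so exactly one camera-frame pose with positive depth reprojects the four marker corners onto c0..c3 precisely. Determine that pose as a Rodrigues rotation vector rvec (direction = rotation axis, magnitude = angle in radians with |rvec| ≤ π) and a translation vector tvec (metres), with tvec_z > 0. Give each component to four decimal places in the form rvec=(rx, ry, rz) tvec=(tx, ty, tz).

Intrinsics K: fx=504.9, fy=765.7, cx=315.0, cy=230.1
Marker side s = 0.172 m; corners in marker frame (Z=0):
  M0 = (-0.0860, +0.0860, 0)
  M1 = (+0.0860, +0.0860, 0)
  M2 = (+0.0860, -0.0860, 0)
  M3 = (-0.0860, -0.0860, 0)
Detected image corners:
  c0 = (277.997142, 403.696062) px
  c1 = (410.795729, 372.319155) px
  c2 = (412.472463, 165.744776) px
  c3 = (271.834644, 179.615117) px
Planar DLT: solve 8×8 A·h = b for H (H[2,2]=1):
  H  [+968.22091 +123.62800 +346.28598]
  H  [+9.13344 +1340.81231 +282.86038]
  H  [+0.50684 +0.32505 +1.00000]
B = K⁻¹H; ‖b₁‖=1.685586, ‖b₂‖=1.685586; λ = 2/(‖b₁‖+‖b₂‖) = 0.593265, sign → tz>0 ⇒ λ=+0.593265
r₁ = λ·B[:,0] = (+0.95008,-0.08328,+0.30069); r₂ = λ·B[:,1] = (+0.02495,+0.98091,+0.19284)
r₃ = r₁×r₂ = (-0.31101,-0.17571,+0.93402); SVD([r₁ r₂ r₃]) → R = UVᵀ:
  R  [+0.95008 +0.02495 -0.31101]
  R  [-0.08328 +0.98091 -0.17571]
  R  [+0.30069 +0.19284 +0.93402]
t = (+0.03676, +0.04088, +0.59327) m
tr R = 2.865014; θ = arccos((tr R − 1)/2) = 0.369502 rad = 21.171°
axis k = ((R−Rᵀ)₃₂, (R−Rᵀ)₁₃, (R−Rᵀ)₂₁) / (2 sinθ) = (+0.510244, -0.846874, -0.149851)
rvec = θ·k = (+0.188536, -0.312922, -0.055370)

rvec=(0.1885, -0.3129, -0.0554) tvec=(0.0368, 0.0409, 0.5933)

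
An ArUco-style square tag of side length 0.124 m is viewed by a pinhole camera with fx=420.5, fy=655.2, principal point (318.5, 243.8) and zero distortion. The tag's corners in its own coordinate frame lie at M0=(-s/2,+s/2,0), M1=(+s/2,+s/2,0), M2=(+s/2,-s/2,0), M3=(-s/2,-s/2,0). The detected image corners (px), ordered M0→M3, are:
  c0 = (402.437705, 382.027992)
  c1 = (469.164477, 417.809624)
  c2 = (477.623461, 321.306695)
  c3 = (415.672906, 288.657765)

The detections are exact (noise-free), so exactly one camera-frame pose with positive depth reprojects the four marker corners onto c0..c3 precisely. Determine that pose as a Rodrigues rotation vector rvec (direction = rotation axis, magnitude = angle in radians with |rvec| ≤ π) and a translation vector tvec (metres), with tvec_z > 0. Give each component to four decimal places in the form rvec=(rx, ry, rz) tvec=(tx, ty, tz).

rvec=(-0.4927, -0.0444, 0.3289) tvec=(0.2269, 0.1267, 0.7769)

Intrinsics K: fx=420.5, fy=655.2, cx=318.5, cy=243.8
Marker side s = 0.124 m; corners in marker frame (Z=0):
  M0 = (-0.0620, +0.0620, 0)
  M1 = (+0.0620, +0.0620, 0)
  M2 = (+0.0620, -0.0620, 0)
  M3 = (-0.0620, -0.0620, 0)
Detected image corners:
  c0 = (402.437705, 382.027992) px
  c1 = (469.164477, 417.809624) px
  c2 = (477.623461, 321.306695) px
  c3 = (415.672906, 288.657765) px
Planar DLT: solve 8×8 A·h = b for H (H[2,2]=1):
  H  [+497.19321 -355.21369 +441.33397]
  H  [+258.72561 +551.75707 +350.61471]
  H  [-0.04746 -0.60668 +1.00000]
B = K⁻¹H; ‖b₁‖=1.287163, ‖b₂‖=1.287163; λ = 2/(‖b₁‖+‖b₂‖) = 0.776902, sign → tz>0 ⇒ λ=+0.776902
r₁ = λ·B[:,0] = (+0.94653,+0.32050,-0.03688); r₂ = λ·B[:,1] = (-0.29928,+0.82963,-0.47133)
r₃ = r₁×r₂ = (-0.12047,+0.45716,+0.88119); SVD([r₁ r₂ r₃]) → R = UVᵀ:
  R  [+0.94653 -0.29928 -0.12047]
  R  [+0.32050 +0.82963 +0.45716]
  R  [-0.03688 -0.47133 +0.88119]
t = (+0.22694, +0.12666, +0.77690) m
tr R = 2.657342; θ = arccos((tr R − 1)/2) = 0.594067 rad = 34.038°
axis k = ((R−Rᵀ)₃₂, (R−Rᵀ)₁₃, (R−Rᵀ)₂₁) / (2 sinθ) = (-0.829400, -0.074673, +0.553643)
rvec = θ·k = (-0.492719, -0.044361, +0.328901)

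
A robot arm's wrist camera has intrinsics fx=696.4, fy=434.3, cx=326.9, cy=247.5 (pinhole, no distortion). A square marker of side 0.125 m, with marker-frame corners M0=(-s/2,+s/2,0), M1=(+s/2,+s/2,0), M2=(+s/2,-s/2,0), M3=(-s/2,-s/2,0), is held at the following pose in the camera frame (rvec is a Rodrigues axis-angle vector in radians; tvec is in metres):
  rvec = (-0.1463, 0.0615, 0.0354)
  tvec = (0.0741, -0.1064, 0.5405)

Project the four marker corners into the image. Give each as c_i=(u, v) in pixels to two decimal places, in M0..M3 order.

c0=(338.96, 209.76) c1=(503.76, 212.36) c2=(504.24, 115.13) c3=(344.82, 114.03)

Intrinsics K: fx=696.4, fy=434.3, cx=326.9, cy=247.5
Marker side s = 0.125 m; corners in marker frame (Z=0):
  M0 = (-0.0625, +0.0625, 0)
  M1 = (+0.0625, +0.0625, 0)
  M2 = (+0.0625, -0.0625, 0)
  M3 = (-0.0625, -0.0625, 0)
rvec = (-0.1463, 0.0615, 0.0354), |rvec| = θ = 0.16260 rad = 9.316°
Rodrigues: sinθ=0.16189, 1−cosθ=0.01319; R = I + sinθ·[k]× + (1−cosθ)·[k]×²:
    [+0.99749 -0.03973 +0.05865]
    [+0.03076 +0.98870 +0.14674]
    [-0.06381 -0.14457 +0.98743]
t = (0.0741, -0.1064, 0.5405) m
M0: Pc = R·M0+t = (+0.00927, -0.04653, +0.53545); u = 696.4·(+0.00927)/0.53545 + 326.9 = 338.9612, v = 434.3·(-0.04653)/0.53545 + 247.5 = 209.7611
M1: Pc = R·M1+t = (+0.13396, -0.04268, +0.52748); u = 696.4·(+0.13396)/0.52748 + 326.9 = 503.7602, v = 434.3·(-0.04268)/0.52748 + 247.5 = 212.3557
M2: Pc = R·M2+t = (+0.13893, -0.16627, +0.54555); u = 696.4·(+0.13893)/0.54555 + 326.9 = 504.2417, v = 434.3·(-0.16627)/0.54555 + 247.5 = 115.1345
M3: Pc = R·M3+t = (+0.01424, -0.17012, +0.55352); u = 696.4·(+0.01424)/0.55352 + 326.9 = 344.8160, v = 434.3·(-0.17012)/0.55352 + 247.5 = 114.0256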